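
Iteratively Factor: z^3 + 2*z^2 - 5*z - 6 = (z + 1)*(z^2 + z - 6) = (z + 1)*(z + 3)*(z - 2)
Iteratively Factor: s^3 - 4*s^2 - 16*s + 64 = (s - 4)*(s^2 - 16) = (s - 4)^2*(s + 4)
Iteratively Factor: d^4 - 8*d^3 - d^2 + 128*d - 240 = (d + 4)*(d^3 - 12*d^2 + 47*d - 60) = (d - 3)*(d + 4)*(d^2 - 9*d + 20) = (d - 5)*(d - 3)*(d + 4)*(d - 4)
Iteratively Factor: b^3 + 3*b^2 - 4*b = (b - 1)*(b^2 + 4*b) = (b - 1)*(b + 4)*(b)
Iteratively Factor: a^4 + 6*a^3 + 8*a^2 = (a + 4)*(a^3 + 2*a^2) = a*(a + 4)*(a^2 + 2*a) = a*(a + 2)*(a + 4)*(a)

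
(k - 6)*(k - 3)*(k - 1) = k^3 - 10*k^2 + 27*k - 18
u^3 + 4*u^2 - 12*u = u*(u - 2)*(u + 6)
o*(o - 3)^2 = o^3 - 6*o^2 + 9*o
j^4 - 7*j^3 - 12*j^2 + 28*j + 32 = (j - 8)*(j - 2)*(j + 1)*(j + 2)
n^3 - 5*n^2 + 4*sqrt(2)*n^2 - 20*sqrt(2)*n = n*(n - 5)*(n + 4*sqrt(2))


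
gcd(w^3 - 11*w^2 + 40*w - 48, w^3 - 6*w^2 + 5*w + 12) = w^2 - 7*w + 12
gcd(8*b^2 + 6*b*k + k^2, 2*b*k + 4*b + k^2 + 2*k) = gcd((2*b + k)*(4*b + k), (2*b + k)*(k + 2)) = 2*b + k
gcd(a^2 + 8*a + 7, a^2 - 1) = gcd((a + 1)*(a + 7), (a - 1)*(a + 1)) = a + 1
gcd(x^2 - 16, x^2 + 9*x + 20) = x + 4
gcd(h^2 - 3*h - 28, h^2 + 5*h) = 1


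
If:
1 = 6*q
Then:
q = 1/6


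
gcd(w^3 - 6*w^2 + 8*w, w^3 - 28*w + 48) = w^2 - 6*w + 8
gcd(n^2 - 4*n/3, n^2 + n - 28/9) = n - 4/3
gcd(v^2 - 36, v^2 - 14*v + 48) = v - 6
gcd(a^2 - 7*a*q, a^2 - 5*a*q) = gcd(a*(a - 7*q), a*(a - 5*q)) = a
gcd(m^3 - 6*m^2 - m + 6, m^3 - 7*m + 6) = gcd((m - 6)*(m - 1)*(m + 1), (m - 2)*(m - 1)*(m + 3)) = m - 1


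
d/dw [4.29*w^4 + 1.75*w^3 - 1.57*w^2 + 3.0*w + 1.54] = 17.16*w^3 + 5.25*w^2 - 3.14*w + 3.0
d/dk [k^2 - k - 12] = 2*k - 1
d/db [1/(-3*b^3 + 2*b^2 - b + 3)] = (9*b^2 - 4*b + 1)/(3*b^3 - 2*b^2 + b - 3)^2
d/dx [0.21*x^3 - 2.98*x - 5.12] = 0.63*x^2 - 2.98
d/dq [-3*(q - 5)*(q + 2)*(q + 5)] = -9*q^2 - 12*q + 75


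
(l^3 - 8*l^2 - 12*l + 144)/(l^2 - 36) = (l^2 - 2*l - 24)/(l + 6)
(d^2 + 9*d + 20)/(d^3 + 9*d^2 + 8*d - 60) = (d + 4)/(d^2 + 4*d - 12)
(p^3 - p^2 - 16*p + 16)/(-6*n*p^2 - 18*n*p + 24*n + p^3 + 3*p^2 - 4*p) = (p - 4)/(-6*n + p)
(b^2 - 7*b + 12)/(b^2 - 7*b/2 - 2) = 2*(b - 3)/(2*b + 1)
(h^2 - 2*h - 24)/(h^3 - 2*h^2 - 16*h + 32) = (h - 6)/(h^2 - 6*h + 8)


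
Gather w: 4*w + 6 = 4*w + 6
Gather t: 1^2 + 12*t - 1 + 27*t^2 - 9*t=27*t^2 + 3*t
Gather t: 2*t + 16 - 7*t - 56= -5*t - 40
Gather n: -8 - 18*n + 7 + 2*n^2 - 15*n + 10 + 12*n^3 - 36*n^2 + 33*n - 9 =12*n^3 - 34*n^2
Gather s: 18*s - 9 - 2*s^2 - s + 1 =-2*s^2 + 17*s - 8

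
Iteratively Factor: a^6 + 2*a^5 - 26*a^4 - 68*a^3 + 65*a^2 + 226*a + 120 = (a + 4)*(a^5 - 2*a^4 - 18*a^3 + 4*a^2 + 49*a + 30) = (a - 5)*(a + 4)*(a^4 + 3*a^3 - 3*a^2 - 11*a - 6) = (a - 5)*(a + 3)*(a + 4)*(a^3 - 3*a - 2) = (a - 5)*(a - 2)*(a + 3)*(a + 4)*(a^2 + 2*a + 1) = (a - 5)*(a - 2)*(a + 1)*(a + 3)*(a + 4)*(a + 1)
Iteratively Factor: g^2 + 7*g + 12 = (g + 3)*(g + 4)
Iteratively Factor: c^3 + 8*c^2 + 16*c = (c + 4)*(c^2 + 4*c) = (c + 4)^2*(c)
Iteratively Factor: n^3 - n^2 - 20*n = (n)*(n^2 - n - 20) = n*(n - 5)*(n + 4)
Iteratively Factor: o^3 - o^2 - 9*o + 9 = (o - 1)*(o^2 - 9) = (o - 1)*(o + 3)*(o - 3)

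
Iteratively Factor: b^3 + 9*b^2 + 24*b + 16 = (b + 1)*(b^2 + 8*b + 16) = (b + 1)*(b + 4)*(b + 4)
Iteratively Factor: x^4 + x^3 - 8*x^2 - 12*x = (x)*(x^3 + x^2 - 8*x - 12) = x*(x - 3)*(x^2 + 4*x + 4) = x*(x - 3)*(x + 2)*(x + 2)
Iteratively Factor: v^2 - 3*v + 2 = (v - 2)*(v - 1)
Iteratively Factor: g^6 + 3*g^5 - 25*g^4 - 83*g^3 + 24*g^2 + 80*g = (g - 5)*(g^5 + 8*g^4 + 15*g^3 - 8*g^2 - 16*g) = (g - 5)*(g + 1)*(g^4 + 7*g^3 + 8*g^2 - 16*g) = (g - 5)*(g - 1)*(g + 1)*(g^3 + 8*g^2 + 16*g) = g*(g - 5)*(g - 1)*(g + 1)*(g^2 + 8*g + 16) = g*(g - 5)*(g - 1)*(g + 1)*(g + 4)*(g + 4)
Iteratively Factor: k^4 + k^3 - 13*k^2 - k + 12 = (k - 3)*(k^3 + 4*k^2 - k - 4) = (k - 3)*(k + 4)*(k^2 - 1) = (k - 3)*(k + 1)*(k + 4)*(k - 1)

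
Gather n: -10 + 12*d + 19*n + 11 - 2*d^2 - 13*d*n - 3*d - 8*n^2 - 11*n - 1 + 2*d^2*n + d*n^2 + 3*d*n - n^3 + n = -2*d^2 + 9*d - n^3 + n^2*(d - 8) + n*(2*d^2 - 10*d + 9)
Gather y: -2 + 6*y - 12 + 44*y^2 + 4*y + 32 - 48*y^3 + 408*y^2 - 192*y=-48*y^3 + 452*y^2 - 182*y + 18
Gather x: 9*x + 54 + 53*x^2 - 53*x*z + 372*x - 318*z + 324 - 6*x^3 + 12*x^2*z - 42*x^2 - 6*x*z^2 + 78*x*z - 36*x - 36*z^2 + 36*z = -6*x^3 + x^2*(12*z + 11) + x*(-6*z^2 + 25*z + 345) - 36*z^2 - 282*z + 378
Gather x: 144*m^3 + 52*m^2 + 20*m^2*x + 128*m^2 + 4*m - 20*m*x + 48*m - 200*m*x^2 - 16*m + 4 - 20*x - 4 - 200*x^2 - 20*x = 144*m^3 + 180*m^2 + 36*m + x^2*(-200*m - 200) + x*(20*m^2 - 20*m - 40)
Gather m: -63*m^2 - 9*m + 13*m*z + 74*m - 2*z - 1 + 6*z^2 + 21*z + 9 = -63*m^2 + m*(13*z + 65) + 6*z^2 + 19*z + 8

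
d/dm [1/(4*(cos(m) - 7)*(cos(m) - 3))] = (cos(m) - 5)*sin(m)/(2*(cos(m) - 7)^2*(cos(m) - 3)^2)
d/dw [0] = 0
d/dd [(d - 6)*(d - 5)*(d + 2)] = 3*d^2 - 18*d + 8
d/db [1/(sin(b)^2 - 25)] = -2*sin(b)*cos(b)/(sin(b)^2 - 25)^2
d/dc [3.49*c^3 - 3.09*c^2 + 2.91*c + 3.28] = 10.47*c^2 - 6.18*c + 2.91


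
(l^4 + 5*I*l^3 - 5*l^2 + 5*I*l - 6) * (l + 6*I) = l^5 + 11*I*l^4 - 35*l^3 - 25*I*l^2 - 36*l - 36*I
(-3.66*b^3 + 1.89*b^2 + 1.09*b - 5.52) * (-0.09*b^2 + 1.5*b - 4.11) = 0.3294*b^5 - 5.6601*b^4 + 17.7795*b^3 - 5.6361*b^2 - 12.7599*b + 22.6872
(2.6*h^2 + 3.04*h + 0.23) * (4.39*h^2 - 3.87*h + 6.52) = 11.414*h^4 + 3.2836*h^3 + 6.1969*h^2 + 18.9307*h + 1.4996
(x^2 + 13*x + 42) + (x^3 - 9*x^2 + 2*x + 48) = x^3 - 8*x^2 + 15*x + 90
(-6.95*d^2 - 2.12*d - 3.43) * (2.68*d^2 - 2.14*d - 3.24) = -18.626*d^4 + 9.1914*d^3 + 17.8624*d^2 + 14.209*d + 11.1132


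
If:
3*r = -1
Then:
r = -1/3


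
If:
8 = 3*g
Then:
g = 8/3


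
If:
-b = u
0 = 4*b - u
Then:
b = 0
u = 0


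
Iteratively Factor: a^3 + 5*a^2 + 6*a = (a + 2)*(a^2 + 3*a) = a*(a + 2)*(a + 3)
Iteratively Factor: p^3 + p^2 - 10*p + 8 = (p + 4)*(p^2 - 3*p + 2) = (p - 1)*(p + 4)*(p - 2)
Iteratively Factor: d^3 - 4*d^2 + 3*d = (d - 3)*(d^2 - d) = d*(d - 3)*(d - 1)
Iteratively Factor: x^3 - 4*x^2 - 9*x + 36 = (x - 3)*(x^2 - x - 12) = (x - 3)*(x + 3)*(x - 4)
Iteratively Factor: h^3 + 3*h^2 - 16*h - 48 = (h + 4)*(h^2 - h - 12) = (h + 3)*(h + 4)*(h - 4)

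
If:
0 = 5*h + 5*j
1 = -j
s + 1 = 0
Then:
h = 1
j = -1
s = -1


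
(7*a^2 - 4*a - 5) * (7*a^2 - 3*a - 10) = 49*a^4 - 49*a^3 - 93*a^2 + 55*a + 50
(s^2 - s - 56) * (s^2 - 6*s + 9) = s^4 - 7*s^3 - 41*s^2 + 327*s - 504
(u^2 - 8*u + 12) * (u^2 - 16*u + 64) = u^4 - 24*u^3 + 204*u^2 - 704*u + 768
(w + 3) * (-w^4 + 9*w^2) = -w^5 - 3*w^4 + 9*w^3 + 27*w^2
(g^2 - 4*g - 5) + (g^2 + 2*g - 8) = 2*g^2 - 2*g - 13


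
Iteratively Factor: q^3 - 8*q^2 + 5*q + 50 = (q + 2)*(q^2 - 10*q + 25) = (q - 5)*(q + 2)*(q - 5)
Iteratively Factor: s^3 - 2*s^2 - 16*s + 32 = (s - 4)*(s^2 + 2*s - 8) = (s - 4)*(s + 4)*(s - 2)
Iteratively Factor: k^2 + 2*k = (k)*(k + 2)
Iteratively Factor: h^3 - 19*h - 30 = (h + 3)*(h^2 - 3*h - 10) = (h - 5)*(h + 3)*(h + 2)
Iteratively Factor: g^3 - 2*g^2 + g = (g)*(g^2 - 2*g + 1) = g*(g - 1)*(g - 1)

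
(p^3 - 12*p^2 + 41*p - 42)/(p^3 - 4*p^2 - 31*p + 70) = (p - 3)/(p + 5)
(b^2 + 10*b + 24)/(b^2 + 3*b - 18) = (b + 4)/(b - 3)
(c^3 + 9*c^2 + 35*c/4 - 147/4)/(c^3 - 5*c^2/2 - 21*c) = (2*c^2 + 11*c - 21)/(2*c*(c - 6))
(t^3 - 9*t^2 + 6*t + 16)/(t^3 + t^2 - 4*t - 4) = (t - 8)/(t + 2)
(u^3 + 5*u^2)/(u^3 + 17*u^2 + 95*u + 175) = u^2/(u^2 + 12*u + 35)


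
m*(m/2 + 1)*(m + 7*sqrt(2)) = m^3/2 + m^2 + 7*sqrt(2)*m^2/2 + 7*sqrt(2)*m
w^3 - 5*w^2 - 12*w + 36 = (w - 6)*(w - 2)*(w + 3)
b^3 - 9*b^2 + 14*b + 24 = (b - 6)*(b - 4)*(b + 1)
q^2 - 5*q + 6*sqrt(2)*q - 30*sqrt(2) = (q - 5)*(q + 6*sqrt(2))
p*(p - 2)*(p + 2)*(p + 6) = p^4 + 6*p^3 - 4*p^2 - 24*p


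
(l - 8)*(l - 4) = l^2 - 12*l + 32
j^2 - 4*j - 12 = (j - 6)*(j + 2)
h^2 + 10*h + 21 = (h + 3)*(h + 7)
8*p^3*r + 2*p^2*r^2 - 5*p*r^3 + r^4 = r*(-4*p + r)*(-2*p + r)*(p + r)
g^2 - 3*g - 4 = (g - 4)*(g + 1)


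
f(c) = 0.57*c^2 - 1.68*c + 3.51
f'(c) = 1.14*c - 1.68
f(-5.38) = 29.05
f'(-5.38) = -7.81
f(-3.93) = 18.92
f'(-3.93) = -6.16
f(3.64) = 4.95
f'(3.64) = 2.47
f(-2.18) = 9.88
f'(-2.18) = -4.17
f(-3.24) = 14.94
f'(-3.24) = -5.37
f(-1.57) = 7.55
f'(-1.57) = -3.47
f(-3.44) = 16.03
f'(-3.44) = -5.60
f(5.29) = 10.57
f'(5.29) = 4.35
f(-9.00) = 64.80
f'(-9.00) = -11.94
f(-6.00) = 34.11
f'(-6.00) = -8.52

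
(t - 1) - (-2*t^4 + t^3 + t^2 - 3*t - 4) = 2*t^4 - t^3 - t^2 + 4*t + 3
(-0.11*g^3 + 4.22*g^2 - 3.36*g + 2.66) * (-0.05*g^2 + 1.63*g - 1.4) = 0.0055*g^5 - 0.3903*g^4 + 7.2006*g^3 - 11.5178*g^2 + 9.0398*g - 3.724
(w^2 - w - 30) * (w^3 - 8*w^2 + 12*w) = w^5 - 9*w^4 - 10*w^3 + 228*w^2 - 360*w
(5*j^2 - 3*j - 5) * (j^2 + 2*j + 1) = 5*j^4 + 7*j^3 - 6*j^2 - 13*j - 5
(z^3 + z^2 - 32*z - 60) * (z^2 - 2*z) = z^5 - z^4 - 34*z^3 + 4*z^2 + 120*z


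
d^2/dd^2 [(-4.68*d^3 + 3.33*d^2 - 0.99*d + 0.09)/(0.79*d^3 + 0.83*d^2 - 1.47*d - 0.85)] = (-7.105427357601e-15*d^7 + 10.293858*d^6 - 36.316458*d^5 - 17.729496*d^4 + 9.88250400000002*d^3 - 29.222586*d^2 - 24.774714*d + 7.801812)/(0.493039*d^9 + 1.554009*d^8 - 1.119588*d^7 - 6.802942*d^6 - 1.260786*d^5 + 9.546576*d^4 + 4.758312*d^3 - 3.71127*d^2 - 3.186225*d - 0.614125)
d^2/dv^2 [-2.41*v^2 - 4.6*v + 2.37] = -4.82000000000000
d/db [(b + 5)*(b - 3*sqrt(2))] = 2*b - 3*sqrt(2) + 5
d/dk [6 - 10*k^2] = -20*k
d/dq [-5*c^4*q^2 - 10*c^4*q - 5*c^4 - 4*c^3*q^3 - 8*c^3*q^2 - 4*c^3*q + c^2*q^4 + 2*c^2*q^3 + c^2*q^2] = 2*c^2*(-5*c^2*q - 5*c^2 - 6*c*q^2 - 8*c*q - 2*c + 2*q^3 + 3*q^2 + q)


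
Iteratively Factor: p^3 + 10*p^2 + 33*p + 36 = (p + 4)*(p^2 + 6*p + 9) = (p + 3)*(p + 4)*(p + 3)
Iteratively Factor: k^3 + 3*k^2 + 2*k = (k + 2)*(k^2 + k) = (k + 1)*(k + 2)*(k)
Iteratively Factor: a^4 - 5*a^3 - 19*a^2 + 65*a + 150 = (a - 5)*(a^3 - 19*a - 30) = (a - 5)*(a + 2)*(a^2 - 2*a - 15) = (a - 5)*(a + 2)*(a + 3)*(a - 5)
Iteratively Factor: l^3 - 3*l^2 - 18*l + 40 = (l + 4)*(l^2 - 7*l + 10) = (l - 2)*(l + 4)*(l - 5)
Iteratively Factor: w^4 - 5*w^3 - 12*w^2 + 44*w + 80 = (w - 5)*(w^3 - 12*w - 16) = (w - 5)*(w + 2)*(w^2 - 2*w - 8) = (w - 5)*(w + 2)^2*(w - 4)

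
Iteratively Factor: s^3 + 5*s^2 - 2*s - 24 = (s - 2)*(s^2 + 7*s + 12) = (s - 2)*(s + 3)*(s + 4)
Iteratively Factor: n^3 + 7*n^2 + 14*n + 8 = (n + 1)*(n^2 + 6*n + 8) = (n + 1)*(n + 2)*(n + 4)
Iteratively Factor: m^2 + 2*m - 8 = (m - 2)*(m + 4)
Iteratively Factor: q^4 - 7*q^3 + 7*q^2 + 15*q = (q - 3)*(q^3 - 4*q^2 - 5*q) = (q - 3)*(q + 1)*(q^2 - 5*q) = (q - 5)*(q - 3)*(q + 1)*(q)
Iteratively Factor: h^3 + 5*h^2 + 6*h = (h + 3)*(h^2 + 2*h) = h*(h + 3)*(h + 2)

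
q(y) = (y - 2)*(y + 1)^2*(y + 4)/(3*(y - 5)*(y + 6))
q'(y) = -(y - 2)*(y + 1)^2*(y + 4)/(3*(y - 5)*(y + 6)^2) + (y - 2)*(y + 1)^2/(3*(y - 5)*(y + 6)) + (y - 2)*(y + 4)*(2*y + 2)/(3*(y - 5)*(y + 6)) + (y + 1)^2*(y + 4)/(3*(y - 5)*(y + 6)) - (y - 2)*(y + 1)^2*(y + 4)/(3*(y - 5)^2*(y + 6)) = (2*y^5 + 7*y^4 - 112*y^3 - 349*y^2 + 196*y + 428)/(3*(y^4 + 2*y^3 - 59*y^2 - 60*y + 900))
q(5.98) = 54.94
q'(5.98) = -25.60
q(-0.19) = 0.06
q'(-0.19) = 0.14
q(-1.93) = 0.08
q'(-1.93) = -0.17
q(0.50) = 0.17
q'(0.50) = 0.17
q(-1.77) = 0.06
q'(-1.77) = -0.15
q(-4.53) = -1.03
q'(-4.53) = 3.27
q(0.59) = 0.19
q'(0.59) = 0.16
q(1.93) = 0.05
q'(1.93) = -0.65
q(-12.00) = 44.29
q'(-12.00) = -6.77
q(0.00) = 0.09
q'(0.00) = 0.16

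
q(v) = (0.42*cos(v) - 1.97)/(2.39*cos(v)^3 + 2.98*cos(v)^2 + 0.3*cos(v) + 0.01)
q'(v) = (0.42*cos(v) - 1.97)*(7.17*sin(v)*cos(v)^2 + 5.96*sin(v)*cos(v) + 0.3*sin(v))/(2.39*cos(v)^3 + 2.98*cos(v)^2 + 0.3*cos(v) + 0.01)^2 - 0.42*sin(v)/(2.39*cos(v)^3 + 2.98*cos(v)^2 + 0.3*cos(v) + 0.01) = (2.0076*cos(v)^3 - 12.8733*cos(v)^2 - 11.7412*cos(v) - 0.5952)*sin(v)/(5.7121*cos(v)^6 + 14.2444*cos(v)^5 + 10.3144*cos(v)^4 + 1.8358*cos(v)^3 + 0.1496*cos(v)^2 + 0.006*cos(v) + 0.0001)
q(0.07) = -0.27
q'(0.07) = -0.05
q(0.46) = -0.36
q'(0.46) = -0.46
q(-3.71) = -5.24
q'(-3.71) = -2.86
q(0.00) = -0.27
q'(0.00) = 0.00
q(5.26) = -1.34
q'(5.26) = 4.92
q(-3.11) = -7.95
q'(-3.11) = 1.30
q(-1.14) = -2.16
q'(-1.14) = 10.04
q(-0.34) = -0.32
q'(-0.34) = 0.29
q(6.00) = -0.30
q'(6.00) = 0.23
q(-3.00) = -7.58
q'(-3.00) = 5.04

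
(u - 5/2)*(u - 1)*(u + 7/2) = u^3 - 39*u/4 + 35/4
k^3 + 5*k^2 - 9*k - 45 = (k - 3)*(k + 3)*(k + 5)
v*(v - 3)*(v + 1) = v^3 - 2*v^2 - 3*v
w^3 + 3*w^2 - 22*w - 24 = (w - 4)*(w + 1)*(w + 6)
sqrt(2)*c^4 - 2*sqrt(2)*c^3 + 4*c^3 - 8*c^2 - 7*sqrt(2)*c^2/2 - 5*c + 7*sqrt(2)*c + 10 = (c - 2)*(c - sqrt(2))*(c + 5*sqrt(2)/2)*(sqrt(2)*c + 1)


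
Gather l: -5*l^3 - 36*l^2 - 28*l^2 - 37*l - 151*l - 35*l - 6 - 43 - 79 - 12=-5*l^3 - 64*l^2 - 223*l - 140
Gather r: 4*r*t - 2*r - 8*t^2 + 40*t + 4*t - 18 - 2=r*(4*t - 2) - 8*t^2 + 44*t - 20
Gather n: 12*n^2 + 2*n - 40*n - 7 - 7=12*n^2 - 38*n - 14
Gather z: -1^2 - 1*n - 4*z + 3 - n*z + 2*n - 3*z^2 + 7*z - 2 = n - 3*z^2 + z*(3 - n)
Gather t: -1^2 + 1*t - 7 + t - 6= 2*t - 14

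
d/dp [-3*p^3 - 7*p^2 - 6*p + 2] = -9*p^2 - 14*p - 6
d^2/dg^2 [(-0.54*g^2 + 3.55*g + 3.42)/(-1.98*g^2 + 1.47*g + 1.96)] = (-24.691392*g^3 - 67.872816*g^2 - 22.935528*g - 16.71978)/(7.762392*g^6 - 17.288964*g^5 - 10.216206*g^4 + 31.052133*g^3 + 10.113012*g^2 - 16.941456*g - 7.529536)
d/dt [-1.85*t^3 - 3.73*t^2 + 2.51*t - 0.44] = -5.55*t^2 - 7.46*t + 2.51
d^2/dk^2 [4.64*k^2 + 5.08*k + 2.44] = 9.28000000000000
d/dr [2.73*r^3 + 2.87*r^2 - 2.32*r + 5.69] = 8.19*r^2 + 5.74*r - 2.32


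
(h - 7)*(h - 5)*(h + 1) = h^3 - 11*h^2 + 23*h + 35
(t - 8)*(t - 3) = t^2 - 11*t + 24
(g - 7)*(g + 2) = g^2 - 5*g - 14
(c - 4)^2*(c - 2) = c^3 - 10*c^2 + 32*c - 32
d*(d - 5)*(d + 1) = d^3 - 4*d^2 - 5*d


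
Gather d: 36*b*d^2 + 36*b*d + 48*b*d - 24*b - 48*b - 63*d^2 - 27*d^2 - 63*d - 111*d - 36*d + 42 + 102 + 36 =-72*b + d^2*(36*b - 90) + d*(84*b - 210) + 180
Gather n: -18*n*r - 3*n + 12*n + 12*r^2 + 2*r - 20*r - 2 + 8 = n*(9 - 18*r) + 12*r^2 - 18*r + 6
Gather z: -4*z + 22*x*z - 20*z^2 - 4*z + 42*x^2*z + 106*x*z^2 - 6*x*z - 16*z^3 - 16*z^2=-16*z^3 + z^2*(106*x - 36) + z*(42*x^2 + 16*x - 8)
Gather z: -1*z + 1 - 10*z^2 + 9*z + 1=-10*z^2 + 8*z + 2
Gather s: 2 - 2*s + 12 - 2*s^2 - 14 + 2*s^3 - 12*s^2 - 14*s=2*s^3 - 14*s^2 - 16*s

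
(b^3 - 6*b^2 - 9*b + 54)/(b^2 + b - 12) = (b^2 - 3*b - 18)/(b + 4)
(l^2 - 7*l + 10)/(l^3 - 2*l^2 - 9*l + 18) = (l - 5)/(l^2 - 9)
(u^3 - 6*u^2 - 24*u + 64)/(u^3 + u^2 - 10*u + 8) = (u - 8)/(u - 1)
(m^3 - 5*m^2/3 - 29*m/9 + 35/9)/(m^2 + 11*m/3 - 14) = (3*m^2 + 2*m - 5)/(3*(m + 6))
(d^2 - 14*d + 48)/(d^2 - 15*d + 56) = (d - 6)/(d - 7)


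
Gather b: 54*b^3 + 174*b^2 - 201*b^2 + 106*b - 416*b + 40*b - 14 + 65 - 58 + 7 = 54*b^3 - 27*b^2 - 270*b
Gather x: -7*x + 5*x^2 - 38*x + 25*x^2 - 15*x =30*x^2 - 60*x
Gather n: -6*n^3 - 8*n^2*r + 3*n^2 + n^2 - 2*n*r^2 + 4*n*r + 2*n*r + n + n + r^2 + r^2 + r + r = -6*n^3 + n^2*(4 - 8*r) + n*(-2*r^2 + 6*r + 2) + 2*r^2 + 2*r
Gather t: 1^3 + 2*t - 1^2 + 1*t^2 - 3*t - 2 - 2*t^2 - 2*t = -t^2 - 3*t - 2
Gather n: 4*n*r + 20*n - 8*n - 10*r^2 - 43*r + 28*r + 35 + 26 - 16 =n*(4*r + 12) - 10*r^2 - 15*r + 45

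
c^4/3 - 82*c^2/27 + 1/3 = (c/3 + 1)*(c - 3)*(c - 1/3)*(c + 1/3)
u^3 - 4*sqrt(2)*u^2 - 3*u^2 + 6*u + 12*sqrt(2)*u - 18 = (u - 3)*(u - 3*sqrt(2))*(u - sqrt(2))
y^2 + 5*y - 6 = (y - 1)*(y + 6)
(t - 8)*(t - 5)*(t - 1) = t^3 - 14*t^2 + 53*t - 40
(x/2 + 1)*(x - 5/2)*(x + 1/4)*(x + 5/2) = x^4/2 + 9*x^3/8 - 23*x^2/8 - 225*x/32 - 25/16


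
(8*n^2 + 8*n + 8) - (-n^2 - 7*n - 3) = 9*n^2 + 15*n + 11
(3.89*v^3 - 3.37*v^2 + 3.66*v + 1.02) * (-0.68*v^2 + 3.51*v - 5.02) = -2.6452*v^5 + 15.9455*v^4 - 33.8453*v^3 + 29.0704*v^2 - 14.793*v - 5.1204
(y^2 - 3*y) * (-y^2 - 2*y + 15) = -y^4 + y^3 + 21*y^2 - 45*y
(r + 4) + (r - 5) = 2*r - 1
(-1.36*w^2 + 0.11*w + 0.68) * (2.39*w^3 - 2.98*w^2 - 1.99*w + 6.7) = -3.2504*w^5 + 4.3157*w^4 + 4.0038*w^3 - 11.3573*w^2 - 0.6162*w + 4.556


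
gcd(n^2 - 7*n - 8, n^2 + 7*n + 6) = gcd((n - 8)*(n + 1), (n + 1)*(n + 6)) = n + 1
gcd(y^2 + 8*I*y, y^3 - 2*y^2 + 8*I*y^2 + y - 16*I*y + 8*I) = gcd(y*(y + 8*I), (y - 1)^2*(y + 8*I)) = y + 8*I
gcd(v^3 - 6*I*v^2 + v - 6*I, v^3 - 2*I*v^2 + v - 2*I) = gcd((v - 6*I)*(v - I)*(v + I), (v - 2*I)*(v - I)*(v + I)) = v^2 + 1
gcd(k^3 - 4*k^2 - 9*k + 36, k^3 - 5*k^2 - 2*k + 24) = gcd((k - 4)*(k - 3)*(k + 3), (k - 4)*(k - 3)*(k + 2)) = k^2 - 7*k + 12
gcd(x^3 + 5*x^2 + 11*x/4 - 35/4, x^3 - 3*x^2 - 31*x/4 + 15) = x + 5/2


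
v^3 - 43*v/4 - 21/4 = (v - 7/2)*(v + 1/2)*(v + 3)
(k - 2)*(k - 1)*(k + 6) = k^3 + 3*k^2 - 16*k + 12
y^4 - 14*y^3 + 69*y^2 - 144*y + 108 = (y - 6)*(y - 3)^2*(y - 2)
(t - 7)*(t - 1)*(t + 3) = t^3 - 5*t^2 - 17*t + 21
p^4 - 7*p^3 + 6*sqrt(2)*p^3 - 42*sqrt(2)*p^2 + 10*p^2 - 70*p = p*(p - 7)*(p + sqrt(2))*(p + 5*sqrt(2))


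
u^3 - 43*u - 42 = (u - 7)*(u + 1)*(u + 6)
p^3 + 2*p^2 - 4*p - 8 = (p - 2)*(p + 2)^2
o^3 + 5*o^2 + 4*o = o*(o + 1)*(o + 4)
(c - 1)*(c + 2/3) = c^2 - c/3 - 2/3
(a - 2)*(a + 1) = a^2 - a - 2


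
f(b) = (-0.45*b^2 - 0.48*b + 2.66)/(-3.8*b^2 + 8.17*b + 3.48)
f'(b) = (-0.9*b - 0.48)/(-3.8*b^2 + 8.17*b + 3.48) + (7.6*b - 8.17)*(-0.45*b^2 - 0.48*b + 2.66)/(-3.8*b^2 + 8.17*b + 3.48)^2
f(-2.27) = -0.04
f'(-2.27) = -0.08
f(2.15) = -0.13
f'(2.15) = -1.00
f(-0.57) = -1.16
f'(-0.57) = -6.01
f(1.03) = 0.21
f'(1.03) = -0.19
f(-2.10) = -0.06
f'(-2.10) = -0.09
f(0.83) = 0.26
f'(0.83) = -0.22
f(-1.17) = -0.23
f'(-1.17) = -0.40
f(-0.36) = 59.90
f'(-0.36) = -14106.32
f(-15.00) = 0.09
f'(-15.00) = -0.00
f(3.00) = 0.46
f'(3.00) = -0.56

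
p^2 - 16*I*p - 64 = (p - 8*I)^2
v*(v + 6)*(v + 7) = v^3 + 13*v^2 + 42*v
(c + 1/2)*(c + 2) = c^2 + 5*c/2 + 1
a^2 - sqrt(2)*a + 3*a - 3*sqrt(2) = (a + 3)*(a - sqrt(2))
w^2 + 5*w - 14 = (w - 2)*(w + 7)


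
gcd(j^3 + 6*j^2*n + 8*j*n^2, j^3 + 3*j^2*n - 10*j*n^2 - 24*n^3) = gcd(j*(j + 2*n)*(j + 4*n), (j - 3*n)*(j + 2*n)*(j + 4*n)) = j^2 + 6*j*n + 8*n^2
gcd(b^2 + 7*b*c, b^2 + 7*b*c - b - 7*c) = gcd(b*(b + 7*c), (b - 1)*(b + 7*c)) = b + 7*c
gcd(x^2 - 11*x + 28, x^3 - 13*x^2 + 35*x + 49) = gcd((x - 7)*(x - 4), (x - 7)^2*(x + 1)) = x - 7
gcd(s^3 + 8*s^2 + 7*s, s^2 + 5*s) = s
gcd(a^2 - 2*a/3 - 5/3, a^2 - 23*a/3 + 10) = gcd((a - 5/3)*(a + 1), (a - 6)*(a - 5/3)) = a - 5/3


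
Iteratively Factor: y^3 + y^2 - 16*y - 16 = (y + 4)*(y^2 - 3*y - 4) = (y - 4)*(y + 4)*(y + 1)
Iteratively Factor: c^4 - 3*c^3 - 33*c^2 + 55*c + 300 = (c - 5)*(c^3 + 2*c^2 - 23*c - 60) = (c - 5)^2*(c^2 + 7*c + 12) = (c - 5)^2*(c + 3)*(c + 4)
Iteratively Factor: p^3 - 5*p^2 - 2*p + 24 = (p - 3)*(p^2 - 2*p - 8) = (p - 4)*(p - 3)*(p + 2)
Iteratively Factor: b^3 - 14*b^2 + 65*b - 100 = (b - 4)*(b^2 - 10*b + 25) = (b - 5)*(b - 4)*(b - 5)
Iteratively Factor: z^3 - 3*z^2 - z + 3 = (z - 3)*(z^2 - 1) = (z - 3)*(z + 1)*(z - 1)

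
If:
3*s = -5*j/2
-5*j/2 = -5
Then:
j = 2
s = -5/3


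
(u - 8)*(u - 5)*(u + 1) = u^3 - 12*u^2 + 27*u + 40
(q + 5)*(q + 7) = q^2 + 12*q + 35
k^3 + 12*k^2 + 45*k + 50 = (k + 2)*(k + 5)^2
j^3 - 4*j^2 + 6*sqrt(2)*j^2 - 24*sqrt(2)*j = j*(j - 4)*(j + 6*sqrt(2))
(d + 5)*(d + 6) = d^2 + 11*d + 30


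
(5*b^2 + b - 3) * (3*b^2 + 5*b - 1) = 15*b^4 + 28*b^3 - 9*b^2 - 16*b + 3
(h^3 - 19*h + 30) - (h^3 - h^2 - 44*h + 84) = h^2 + 25*h - 54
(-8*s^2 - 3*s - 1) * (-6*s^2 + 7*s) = 48*s^4 - 38*s^3 - 15*s^2 - 7*s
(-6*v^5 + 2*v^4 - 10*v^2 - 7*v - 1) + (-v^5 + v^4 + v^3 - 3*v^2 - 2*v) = -7*v^5 + 3*v^4 + v^3 - 13*v^2 - 9*v - 1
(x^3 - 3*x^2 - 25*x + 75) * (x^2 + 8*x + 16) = x^5 + 5*x^4 - 33*x^3 - 173*x^2 + 200*x + 1200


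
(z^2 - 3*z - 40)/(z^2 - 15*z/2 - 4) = 2*(z + 5)/(2*z + 1)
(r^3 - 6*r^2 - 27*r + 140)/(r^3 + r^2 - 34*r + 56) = (r^2 - 2*r - 35)/(r^2 + 5*r - 14)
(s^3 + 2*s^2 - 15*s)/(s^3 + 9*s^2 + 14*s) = (s^2 + 2*s - 15)/(s^2 + 9*s + 14)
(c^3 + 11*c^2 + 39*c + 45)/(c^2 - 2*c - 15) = (c^2 + 8*c + 15)/(c - 5)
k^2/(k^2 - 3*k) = k/(k - 3)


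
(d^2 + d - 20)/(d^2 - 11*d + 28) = (d + 5)/(d - 7)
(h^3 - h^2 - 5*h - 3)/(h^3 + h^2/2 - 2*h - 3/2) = 2*(h - 3)/(2*h - 3)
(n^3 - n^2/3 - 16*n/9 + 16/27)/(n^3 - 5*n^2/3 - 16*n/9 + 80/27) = (3*n - 1)/(3*n - 5)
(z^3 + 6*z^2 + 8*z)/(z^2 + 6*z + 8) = z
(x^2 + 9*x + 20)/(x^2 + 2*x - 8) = (x + 5)/(x - 2)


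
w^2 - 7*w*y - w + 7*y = (w - 1)*(w - 7*y)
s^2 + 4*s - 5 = (s - 1)*(s + 5)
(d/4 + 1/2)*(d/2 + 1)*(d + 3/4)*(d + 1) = d^4/8 + 23*d^3/32 + 47*d^2/32 + 5*d/4 + 3/8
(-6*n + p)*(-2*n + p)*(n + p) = 12*n^3 + 4*n^2*p - 7*n*p^2 + p^3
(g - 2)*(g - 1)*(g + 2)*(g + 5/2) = g^4 + 3*g^3/2 - 13*g^2/2 - 6*g + 10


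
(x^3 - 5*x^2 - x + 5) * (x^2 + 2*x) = x^5 - 3*x^4 - 11*x^3 + 3*x^2 + 10*x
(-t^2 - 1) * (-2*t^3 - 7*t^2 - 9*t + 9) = 2*t^5 + 7*t^4 + 11*t^3 - 2*t^2 + 9*t - 9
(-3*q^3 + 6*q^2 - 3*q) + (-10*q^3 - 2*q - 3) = -13*q^3 + 6*q^2 - 5*q - 3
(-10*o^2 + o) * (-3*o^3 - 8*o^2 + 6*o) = 30*o^5 + 77*o^4 - 68*o^3 + 6*o^2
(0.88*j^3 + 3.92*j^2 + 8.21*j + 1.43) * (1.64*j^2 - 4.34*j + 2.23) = 1.4432*j^5 + 2.6096*j^4 - 1.586*j^3 - 24.5446*j^2 + 12.1021*j + 3.1889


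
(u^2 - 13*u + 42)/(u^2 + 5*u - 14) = (u^2 - 13*u + 42)/(u^2 + 5*u - 14)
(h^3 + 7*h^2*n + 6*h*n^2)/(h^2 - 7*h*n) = (h^2 + 7*h*n + 6*n^2)/(h - 7*n)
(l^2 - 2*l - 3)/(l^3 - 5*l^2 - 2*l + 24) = (l + 1)/(l^2 - 2*l - 8)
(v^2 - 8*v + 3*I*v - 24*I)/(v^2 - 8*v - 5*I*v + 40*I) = (v + 3*I)/(v - 5*I)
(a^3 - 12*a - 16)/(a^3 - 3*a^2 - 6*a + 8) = (a + 2)/(a - 1)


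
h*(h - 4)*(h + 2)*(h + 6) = h^4 + 4*h^3 - 20*h^2 - 48*h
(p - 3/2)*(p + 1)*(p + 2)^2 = p^4 + 7*p^3/2 + p^2/2 - 8*p - 6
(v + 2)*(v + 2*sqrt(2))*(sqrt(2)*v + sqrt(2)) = sqrt(2)*v^3 + 4*v^2 + 3*sqrt(2)*v^2 + 2*sqrt(2)*v + 12*v + 8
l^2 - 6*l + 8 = (l - 4)*(l - 2)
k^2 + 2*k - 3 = (k - 1)*(k + 3)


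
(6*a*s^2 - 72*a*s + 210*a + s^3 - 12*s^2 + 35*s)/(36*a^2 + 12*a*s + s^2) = (s^2 - 12*s + 35)/(6*a + s)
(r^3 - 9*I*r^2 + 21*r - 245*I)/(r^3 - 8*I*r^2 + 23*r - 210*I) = (r - 7*I)/(r - 6*I)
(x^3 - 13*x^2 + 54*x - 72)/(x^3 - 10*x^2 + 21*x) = (x^2 - 10*x + 24)/(x*(x - 7))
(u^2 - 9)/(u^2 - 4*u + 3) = (u + 3)/(u - 1)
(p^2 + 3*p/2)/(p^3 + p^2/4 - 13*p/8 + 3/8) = 4*p/(4*p^2 - 5*p + 1)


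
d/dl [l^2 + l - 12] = 2*l + 1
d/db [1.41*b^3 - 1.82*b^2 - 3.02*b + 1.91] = 4.23*b^2 - 3.64*b - 3.02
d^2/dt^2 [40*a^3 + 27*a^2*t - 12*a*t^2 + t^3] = -24*a + 6*t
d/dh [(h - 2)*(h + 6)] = 2*h + 4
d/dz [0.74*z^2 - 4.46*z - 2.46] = 1.48*z - 4.46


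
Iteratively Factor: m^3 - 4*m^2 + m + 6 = (m - 3)*(m^2 - m - 2) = (m - 3)*(m - 2)*(m + 1)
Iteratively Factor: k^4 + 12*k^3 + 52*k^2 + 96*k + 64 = (k + 4)*(k^3 + 8*k^2 + 20*k + 16) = (k + 4)^2*(k^2 + 4*k + 4) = (k + 2)*(k + 4)^2*(k + 2)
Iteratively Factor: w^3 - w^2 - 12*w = (w + 3)*(w^2 - 4*w) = (w - 4)*(w + 3)*(w)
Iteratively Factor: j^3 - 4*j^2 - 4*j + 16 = (j + 2)*(j^2 - 6*j + 8) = (j - 4)*(j + 2)*(j - 2)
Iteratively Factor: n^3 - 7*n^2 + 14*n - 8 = (n - 2)*(n^2 - 5*n + 4) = (n - 2)*(n - 1)*(n - 4)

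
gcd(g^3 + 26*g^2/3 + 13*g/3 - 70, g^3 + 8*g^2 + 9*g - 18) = g + 6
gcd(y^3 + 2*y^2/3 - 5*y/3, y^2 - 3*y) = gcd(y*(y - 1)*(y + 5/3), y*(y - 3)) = y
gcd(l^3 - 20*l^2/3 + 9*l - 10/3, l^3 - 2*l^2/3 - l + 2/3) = l^2 - 5*l/3 + 2/3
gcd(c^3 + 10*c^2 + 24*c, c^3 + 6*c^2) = c^2 + 6*c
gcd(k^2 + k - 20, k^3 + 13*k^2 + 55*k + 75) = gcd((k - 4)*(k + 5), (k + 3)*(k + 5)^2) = k + 5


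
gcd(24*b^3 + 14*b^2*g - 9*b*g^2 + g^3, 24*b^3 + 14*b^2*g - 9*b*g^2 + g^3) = 24*b^3 + 14*b^2*g - 9*b*g^2 + g^3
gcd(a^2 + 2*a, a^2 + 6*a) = a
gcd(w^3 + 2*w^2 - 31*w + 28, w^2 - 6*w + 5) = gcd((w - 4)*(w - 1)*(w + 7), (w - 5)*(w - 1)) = w - 1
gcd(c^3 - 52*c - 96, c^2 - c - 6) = c + 2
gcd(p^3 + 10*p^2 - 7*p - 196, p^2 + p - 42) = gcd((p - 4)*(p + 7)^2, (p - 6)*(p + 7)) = p + 7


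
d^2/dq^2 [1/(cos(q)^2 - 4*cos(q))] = (-(1 - cos(2*q))^2 - 15*cos(q) - 9*cos(2*q) + 3*cos(3*q) + 27)/((cos(q) - 4)^3*cos(q)^3)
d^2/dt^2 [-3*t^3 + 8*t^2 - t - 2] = 16 - 18*t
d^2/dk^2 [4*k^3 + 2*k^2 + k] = 24*k + 4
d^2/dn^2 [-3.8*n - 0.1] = 0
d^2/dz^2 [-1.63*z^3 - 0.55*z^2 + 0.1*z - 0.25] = -9.78*z - 1.1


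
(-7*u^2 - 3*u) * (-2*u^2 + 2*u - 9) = 14*u^4 - 8*u^3 + 57*u^2 + 27*u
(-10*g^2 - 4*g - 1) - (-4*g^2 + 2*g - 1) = -6*g^2 - 6*g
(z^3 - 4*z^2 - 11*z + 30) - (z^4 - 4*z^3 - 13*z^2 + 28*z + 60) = -z^4 + 5*z^3 + 9*z^2 - 39*z - 30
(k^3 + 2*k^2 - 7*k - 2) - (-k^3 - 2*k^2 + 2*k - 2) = 2*k^3 + 4*k^2 - 9*k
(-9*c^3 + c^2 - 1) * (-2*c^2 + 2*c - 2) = 18*c^5 - 20*c^4 + 20*c^3 - 2*c + 2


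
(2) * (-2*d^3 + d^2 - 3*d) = -4*d^3 + 2*d^2 - 6*d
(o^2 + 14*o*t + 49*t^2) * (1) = o^2 + 14*o*t + 49*t^2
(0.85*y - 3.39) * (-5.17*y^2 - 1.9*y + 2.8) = -4.3945*y^3 + 15.9113*y^2 + 8.821*y - 9.492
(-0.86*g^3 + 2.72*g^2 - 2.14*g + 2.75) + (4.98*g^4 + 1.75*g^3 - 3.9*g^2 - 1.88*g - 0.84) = 4.98*g^4 + 0.89*g^3 - 1.18*g^2 - 4.02*g + 1.91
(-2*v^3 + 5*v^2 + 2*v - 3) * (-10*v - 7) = 20*v^4 - 36*v^3 - 55*v^2 + 16*v + 21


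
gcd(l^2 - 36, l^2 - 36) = l^2 - 36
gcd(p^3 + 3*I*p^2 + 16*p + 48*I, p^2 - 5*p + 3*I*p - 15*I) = p + 3*I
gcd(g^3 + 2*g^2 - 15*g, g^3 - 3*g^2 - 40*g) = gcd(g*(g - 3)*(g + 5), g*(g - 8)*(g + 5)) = g^2 + 5*g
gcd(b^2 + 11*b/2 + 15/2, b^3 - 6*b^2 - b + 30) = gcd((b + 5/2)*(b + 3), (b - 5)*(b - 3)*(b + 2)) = 1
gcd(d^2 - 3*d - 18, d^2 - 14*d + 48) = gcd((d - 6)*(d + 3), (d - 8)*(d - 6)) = d - 6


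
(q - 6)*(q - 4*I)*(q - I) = q^3 - 6*q^2 - 5*I*q^2 - 4*q + 30*I*q + 24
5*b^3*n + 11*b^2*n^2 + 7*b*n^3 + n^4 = n*(b + n)^2*(5*b + n)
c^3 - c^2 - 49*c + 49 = (c - 7)*(c - 1)*(c + 7)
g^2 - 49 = (g - 7)*(g + 7)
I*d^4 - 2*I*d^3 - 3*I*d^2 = d^2*(d - 3)*(I*d + I)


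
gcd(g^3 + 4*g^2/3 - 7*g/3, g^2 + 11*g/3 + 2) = 1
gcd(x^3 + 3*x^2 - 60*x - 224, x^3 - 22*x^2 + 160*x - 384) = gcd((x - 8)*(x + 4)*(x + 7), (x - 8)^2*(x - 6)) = x - 8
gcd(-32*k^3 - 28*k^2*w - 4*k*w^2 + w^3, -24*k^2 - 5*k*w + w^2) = -8*k + w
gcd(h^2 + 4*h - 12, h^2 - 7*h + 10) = h - 2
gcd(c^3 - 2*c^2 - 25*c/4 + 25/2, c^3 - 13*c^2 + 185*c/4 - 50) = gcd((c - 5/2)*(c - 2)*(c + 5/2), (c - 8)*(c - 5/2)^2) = c - 5/2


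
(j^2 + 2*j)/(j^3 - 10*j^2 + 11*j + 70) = j/(j^2 - 12*j + 35)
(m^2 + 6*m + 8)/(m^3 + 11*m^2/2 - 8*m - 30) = 2*(m + 4)/(2*m^2 + 7*m - 30)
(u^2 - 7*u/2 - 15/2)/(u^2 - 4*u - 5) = (u + 3/2)/(u + 1)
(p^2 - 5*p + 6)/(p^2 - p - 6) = (p - 2)/(p + 2)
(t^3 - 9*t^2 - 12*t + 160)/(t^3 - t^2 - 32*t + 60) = (t^2 - 4*t - 32)/(t^2 + 4*t - 12)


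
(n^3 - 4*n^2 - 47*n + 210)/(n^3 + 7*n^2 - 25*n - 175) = (n - 6)/(n + 5)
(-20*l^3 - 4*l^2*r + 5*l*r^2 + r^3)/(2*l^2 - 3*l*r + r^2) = (10*l^2 + 7*l*r + r^2)/(-l + r)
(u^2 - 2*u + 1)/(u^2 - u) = (u - 1)/u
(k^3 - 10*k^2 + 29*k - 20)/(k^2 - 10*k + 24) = (k^2 - 6*k + 5)/(k - 6)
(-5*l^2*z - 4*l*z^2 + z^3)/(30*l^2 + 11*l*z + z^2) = z*(-5*l^2 - 4*l*z + z^2)/(30*l^2 + 11*l*z + z^2)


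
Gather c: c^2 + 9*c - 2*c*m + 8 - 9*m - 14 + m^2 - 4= c^2 + c*(9 - 2*m) + m^2 - 9*m - 10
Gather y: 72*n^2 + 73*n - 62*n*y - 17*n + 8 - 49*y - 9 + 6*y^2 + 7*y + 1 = 72*n^2 + 56*n + 6*y^2 + y*(-62*n - 42)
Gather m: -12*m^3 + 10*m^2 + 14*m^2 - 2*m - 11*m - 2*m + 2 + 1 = -12*m^3 + 24*m^2 - 15*m + 3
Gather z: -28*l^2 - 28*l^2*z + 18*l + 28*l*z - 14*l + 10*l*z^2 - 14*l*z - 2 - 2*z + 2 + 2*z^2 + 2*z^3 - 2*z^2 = -28*l^2 + 10*l*z^2 + 4*l + 2*z^3 + z*(-28*l^2 + 14*l - 2)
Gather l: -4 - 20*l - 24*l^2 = -24*l^2 - 20*l - 4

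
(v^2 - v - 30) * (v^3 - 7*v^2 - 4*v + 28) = v^5 - 8*v^4 - 27*v^3 + 242*v^2 + 92*v - 840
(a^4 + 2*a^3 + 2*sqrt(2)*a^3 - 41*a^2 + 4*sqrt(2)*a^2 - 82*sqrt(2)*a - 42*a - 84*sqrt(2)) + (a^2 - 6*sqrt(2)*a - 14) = a^4 + 2*a^3 + 2*sqrt(2)*a^3 - 40*a^2 + 4*sqrt(2)*a^2 - 88*sqrt(2)*a - 42*a - 84*sqrt(2) - 14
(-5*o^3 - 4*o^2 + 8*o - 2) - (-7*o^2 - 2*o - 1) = -5*o^3 + 3*o^2 + 10*o - 1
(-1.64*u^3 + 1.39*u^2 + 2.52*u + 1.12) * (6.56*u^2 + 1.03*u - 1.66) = -10.7584*u^5 + 7.4292*u^4 + 20.6853*u^3 + 7.6354*u^2 - 3.0296*u - 1.8592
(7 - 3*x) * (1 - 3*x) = 9*x^2 - 24*x + 7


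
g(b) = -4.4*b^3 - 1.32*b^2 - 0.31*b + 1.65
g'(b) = -13.2*b^2 - 2.64*b - 0.31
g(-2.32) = 50.21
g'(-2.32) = -65.23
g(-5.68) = 767.13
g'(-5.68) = -411.18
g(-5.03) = 529.77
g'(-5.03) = -321.00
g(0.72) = -0.90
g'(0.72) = -9.05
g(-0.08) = 1.67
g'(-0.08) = -0.18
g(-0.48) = 1.98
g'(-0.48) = -2.08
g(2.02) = -40.63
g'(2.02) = -59.50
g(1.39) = -13.15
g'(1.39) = -29.48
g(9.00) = -3315.66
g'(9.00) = -1093.27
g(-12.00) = 7418.49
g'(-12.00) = -1869.43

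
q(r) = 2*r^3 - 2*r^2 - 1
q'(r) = 6*r^2 - 4*r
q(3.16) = 42.14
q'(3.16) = 47.27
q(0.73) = -1.29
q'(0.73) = 0.28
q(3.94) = 90.28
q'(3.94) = 77.38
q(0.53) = -1.26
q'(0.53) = -0.43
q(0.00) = -1.00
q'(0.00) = 0.00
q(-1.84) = -20.23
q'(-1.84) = 27.67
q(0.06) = -1.01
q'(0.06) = -0.22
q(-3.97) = -157.66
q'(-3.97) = 110.45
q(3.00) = 35.00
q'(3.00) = 42.00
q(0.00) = -1.00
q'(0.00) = 0.00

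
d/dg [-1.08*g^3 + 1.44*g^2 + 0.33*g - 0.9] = -3.24*g^2 + 2.88*g + 0.33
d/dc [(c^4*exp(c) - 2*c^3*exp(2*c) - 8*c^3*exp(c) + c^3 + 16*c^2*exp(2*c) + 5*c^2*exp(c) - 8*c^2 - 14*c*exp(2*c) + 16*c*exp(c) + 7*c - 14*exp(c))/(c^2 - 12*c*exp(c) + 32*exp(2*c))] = ((c^2 - 12*c*exp(c) + 32*exp(2*c))*(c^4*exp(c) - 4*c^3*exp(2*c) - 4*c^3*exp(c) + 26*c^2*exp(2*c) - 19*c^2*exp(c) + 3*c^2 + 4*c*exp(2*c) + 26*c*exp(c) - 16*c - 14*exp(2*c) + 2*exp(c) + 7) + 2*(6*c*exp(c) - c - 32*exp(2*c) + 6*exp(c))*(c^4*exp(c) - 2*c^3*exp(2*c) - 8*c^3*exp(c) + c^3 + 16*c^2*exp(2*c) + 5*c^2*exp(c) - 8*c^2 - 14*c*exp(2*c) + 16*c*exp(c) + 7*c - 14*exp(c)))/(c^2 - 12*c*exp(c) + 32*exp(2*c))^2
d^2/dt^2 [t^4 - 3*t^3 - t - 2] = 6*t*(2*t - 3)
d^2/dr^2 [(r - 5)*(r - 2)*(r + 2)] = 6*r - 10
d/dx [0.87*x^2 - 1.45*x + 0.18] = 1.74*x - 1.45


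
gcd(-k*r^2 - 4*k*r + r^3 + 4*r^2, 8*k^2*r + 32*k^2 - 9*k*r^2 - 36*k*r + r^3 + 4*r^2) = -k*r - 4*k + r^2 + 4*r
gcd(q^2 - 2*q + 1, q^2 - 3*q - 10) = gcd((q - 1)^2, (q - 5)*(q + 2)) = 1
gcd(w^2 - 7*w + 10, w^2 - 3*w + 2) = w - 2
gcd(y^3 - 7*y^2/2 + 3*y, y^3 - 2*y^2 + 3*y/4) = y^2 - 3*y/2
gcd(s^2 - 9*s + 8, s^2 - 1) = s - 1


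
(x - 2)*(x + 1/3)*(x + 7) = x^3 + 16*x^2/3 - 37*x/3 - 14/3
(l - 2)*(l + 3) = l^2 + l - 6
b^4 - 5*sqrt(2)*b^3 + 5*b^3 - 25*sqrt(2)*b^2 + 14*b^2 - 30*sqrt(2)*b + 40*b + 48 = (b + 2)*(b + 3)*(b - 4*sqrt(2))*(b - sqrt(2))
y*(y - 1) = y^2 - y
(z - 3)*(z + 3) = z^2 - 9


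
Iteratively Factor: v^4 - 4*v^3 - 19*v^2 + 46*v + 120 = (v + 3)*(v^3 - 7*v^2 + 2*v + 40) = (v - 5)*(v + 3)*(v^2 - 2*v - 8) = (v - 5)*(v + 2)*(v + 3)*(v - 4)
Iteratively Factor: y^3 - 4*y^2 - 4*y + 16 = (y + 2)*(y^2 - 6*y + 8) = (y - 4)*(y + 2)*(y - 2)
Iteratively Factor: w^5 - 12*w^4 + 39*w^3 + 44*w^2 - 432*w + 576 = (w - 3)*(w^4 - 9*w^3 + 12*w^2 + 80*w - 192) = (w - 4)*(w - 3)*(w^3 - 5*w^2 - 8*w + 48) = (w - 4)^2*(w - 3)*(w^2 - w - 12) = (w - 4)^2*(w - 3)*(w + 3)*(w - 4)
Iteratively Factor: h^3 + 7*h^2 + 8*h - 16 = (h + 4)*(h^2 + 3*h - 4) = (h + 4)^2*(h - 1)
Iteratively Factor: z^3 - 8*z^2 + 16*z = (z - 4)*(z^2 - 4*z) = z*(z - 4)*(z - 4)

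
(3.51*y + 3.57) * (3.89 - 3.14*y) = -11.0214*y^2 + 2.4441*y + 13.8873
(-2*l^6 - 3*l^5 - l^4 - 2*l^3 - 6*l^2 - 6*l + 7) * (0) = 0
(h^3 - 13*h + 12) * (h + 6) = h^4 + 6*h^3 - 13*h^2 - 66*h + 72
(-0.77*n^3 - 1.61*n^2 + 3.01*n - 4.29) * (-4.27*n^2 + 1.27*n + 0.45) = 3.2879*n^5 + 5.8968*n^4 - 15.2439*n^3 + 21.4165*n^2 - 4.0938*n - 1.9305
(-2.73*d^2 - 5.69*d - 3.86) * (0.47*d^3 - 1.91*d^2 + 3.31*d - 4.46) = -1.2831*d^5 + 2.54*d^4 + 0.0174000000000003*d^3 + 0.714500000000001*d^2 + 12.6008*d + 17.2156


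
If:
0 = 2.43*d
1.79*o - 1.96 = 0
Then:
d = 0.00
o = 1.09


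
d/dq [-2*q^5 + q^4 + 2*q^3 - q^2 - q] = -10*q^4 + 4*q^3 + 6*q^2 - 2*q - 1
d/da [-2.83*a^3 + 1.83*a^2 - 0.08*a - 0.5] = -8.49*a^2 + 3.66*a - 0.08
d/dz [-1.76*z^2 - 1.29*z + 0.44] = -3.52*z - 1.29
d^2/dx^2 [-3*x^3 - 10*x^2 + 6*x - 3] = -18*x - 20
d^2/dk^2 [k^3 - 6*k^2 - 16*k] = 6*k - 12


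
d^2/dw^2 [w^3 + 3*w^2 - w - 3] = 6*w + 6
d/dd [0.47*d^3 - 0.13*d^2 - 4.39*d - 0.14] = 1.41*d^2 - 0.26*d - 4.39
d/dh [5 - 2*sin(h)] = -2*cos(h)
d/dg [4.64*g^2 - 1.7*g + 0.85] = 9.28*g - 1.7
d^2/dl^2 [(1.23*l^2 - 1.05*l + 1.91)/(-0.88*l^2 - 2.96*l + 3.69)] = (-8.88178419700125e-16*l^4 + 8.034048*l^3 - 32.83896*l^2 - 9.393648*l - 56.432182)/(0.681472*l^6 + 6.876672*l^5 + 14.558016*l^4 - 31.735936*l^3 - 61.044408*l^2 + 120.910968*l - 50.243409)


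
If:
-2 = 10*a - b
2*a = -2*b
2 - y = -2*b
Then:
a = -2/11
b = 2/11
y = 26/11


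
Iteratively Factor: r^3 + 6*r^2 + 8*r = (r)*(r^2 + 6*r + 8) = r*(r + 2)*(r + 4)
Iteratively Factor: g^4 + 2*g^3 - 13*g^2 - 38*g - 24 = (g - 4)*(g^3 + 6*g^2 + 11*g + 6) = (g - 4)*(g + 2)*(g^2 + 4*g + 3) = (g - 4)*(g + 2)*(g + 3)*(g + 1)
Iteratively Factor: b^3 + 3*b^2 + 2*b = (b + 1)*(b^2 + 2*b) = (b + 1)*(b + 2)*(b)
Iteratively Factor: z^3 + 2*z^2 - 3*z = (z)*(z^2 + 2*z - 3) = z*(z + 3)*(z - 1)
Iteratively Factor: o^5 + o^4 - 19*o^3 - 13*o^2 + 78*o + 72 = (o + 1)*(o^4 - 19*o^2 + 6*o + 72) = (o - 3)*(o + 1)*(o^3 + 3*o^2 - 10*o - 24) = (o - 3)*(o + 1)*(o + 4)*(o^2 - o - 6) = (o - 3)^2*(o + 1)*(o + 4)*(o + 2)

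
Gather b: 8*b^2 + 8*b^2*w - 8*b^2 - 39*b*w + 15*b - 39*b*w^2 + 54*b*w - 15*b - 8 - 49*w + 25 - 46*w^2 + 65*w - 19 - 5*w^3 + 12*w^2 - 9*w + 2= 8*b^2*w + b*(-39*w^2 + 15*w) - 5*w^3 - 34*w^2 + 7*w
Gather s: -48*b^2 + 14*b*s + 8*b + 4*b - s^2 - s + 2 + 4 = -48*b^2 + 12*b - s^2 + s*(14*b - 1) + 6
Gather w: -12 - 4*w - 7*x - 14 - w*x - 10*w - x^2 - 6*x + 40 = w*(-x - 14) - x^2 - 13*x + 14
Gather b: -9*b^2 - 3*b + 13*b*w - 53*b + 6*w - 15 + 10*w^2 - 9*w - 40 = -9*b^2 + b*(13*w - 56) + 10*w^2 - 3*w - 55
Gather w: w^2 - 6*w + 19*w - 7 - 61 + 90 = w^2 + 13*w + 22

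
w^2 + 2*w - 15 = (w - 3)*(w + 5)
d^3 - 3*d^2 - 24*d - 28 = (d - 7)*(d + 2)^2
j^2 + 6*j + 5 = (j + 1)*(j + 5)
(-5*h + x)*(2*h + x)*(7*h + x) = -70*h^3 - 31*h^2*x + 4*h*x^2 + x^3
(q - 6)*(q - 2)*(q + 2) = q^3 - 6*q^2 - 4*q + 24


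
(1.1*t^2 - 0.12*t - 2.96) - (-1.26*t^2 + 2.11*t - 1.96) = 2.36*t^2 - 2.23*t - 1.0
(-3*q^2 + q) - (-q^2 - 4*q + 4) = -2*q^2 + 5*q - 4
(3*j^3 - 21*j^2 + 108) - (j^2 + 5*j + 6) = 3*j^3 - 22*j^2 - 5*j + 102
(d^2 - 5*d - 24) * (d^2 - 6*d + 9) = d^4 - 11*d^3 + 15*d^2 + 99*d - 216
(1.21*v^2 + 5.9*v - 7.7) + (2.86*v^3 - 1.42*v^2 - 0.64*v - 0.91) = 2.86*v^3 - 0.21*v^2 + 5.26*v - 8.61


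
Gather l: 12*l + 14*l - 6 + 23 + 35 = 26*l + 52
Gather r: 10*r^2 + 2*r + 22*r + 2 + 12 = 10*r^2 + 24*r + 14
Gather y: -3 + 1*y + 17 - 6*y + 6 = 20 - 5*y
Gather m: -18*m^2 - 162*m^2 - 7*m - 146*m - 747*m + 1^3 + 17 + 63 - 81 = -180*m^2 - 900*m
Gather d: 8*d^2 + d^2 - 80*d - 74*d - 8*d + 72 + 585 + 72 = 9*d^2 - 162*d + 729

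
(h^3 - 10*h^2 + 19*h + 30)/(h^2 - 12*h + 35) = (h^2 - 5*h - 6)/(h - 7)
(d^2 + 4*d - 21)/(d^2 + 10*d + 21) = (d - 3)/(d + 3)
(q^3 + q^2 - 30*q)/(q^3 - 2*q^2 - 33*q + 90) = q/(q - 3)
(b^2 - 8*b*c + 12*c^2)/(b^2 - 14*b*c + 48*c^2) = (b - 2*c)/(b - 8*c)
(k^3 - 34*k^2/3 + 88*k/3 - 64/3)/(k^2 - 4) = (3*k^2 - 28*k + 32)/(3*(k + 2))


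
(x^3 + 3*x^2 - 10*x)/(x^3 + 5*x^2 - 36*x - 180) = x*(x - 2)/(x^2 - 36)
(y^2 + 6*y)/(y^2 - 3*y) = (y + 6)/(y - 3)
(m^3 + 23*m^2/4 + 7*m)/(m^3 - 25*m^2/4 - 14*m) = (m + 4)/(m - 8)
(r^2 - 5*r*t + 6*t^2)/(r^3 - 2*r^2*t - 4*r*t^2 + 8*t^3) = (r - 3*t)/(r^2 - 4*t^2)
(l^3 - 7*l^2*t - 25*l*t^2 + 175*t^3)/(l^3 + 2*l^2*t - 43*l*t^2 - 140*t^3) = (l - 5*t)/(l + 4*t)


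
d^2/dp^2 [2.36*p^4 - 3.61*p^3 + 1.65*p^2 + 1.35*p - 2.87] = 28.32*p^2 - 21.66*p + 3.3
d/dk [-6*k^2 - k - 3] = -12*k - 1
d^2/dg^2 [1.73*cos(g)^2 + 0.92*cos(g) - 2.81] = -0.92*cos(g) - 3.46*cos(2*g)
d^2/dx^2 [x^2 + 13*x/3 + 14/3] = 2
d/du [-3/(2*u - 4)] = 3/(2*(u - 2)^2)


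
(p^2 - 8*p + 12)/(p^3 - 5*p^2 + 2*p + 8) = (p - 6)/(p^2 - 3*p - 4)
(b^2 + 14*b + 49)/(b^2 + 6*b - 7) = (b + 7)/(b - 1)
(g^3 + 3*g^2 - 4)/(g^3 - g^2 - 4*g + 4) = (g + 2)/(g - 2)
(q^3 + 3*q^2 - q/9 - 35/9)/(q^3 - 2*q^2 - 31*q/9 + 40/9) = (3*q + 7)/(3*q - 8)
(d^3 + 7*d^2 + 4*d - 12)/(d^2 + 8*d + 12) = d - 1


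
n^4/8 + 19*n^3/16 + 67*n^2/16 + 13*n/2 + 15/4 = (n/4 + 1/2)*(n/2 + 1)*(n + 5/2)*(n + 3)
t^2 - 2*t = t*(t - 2)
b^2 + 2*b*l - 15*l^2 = (b - 3*l)*(b + 5*l)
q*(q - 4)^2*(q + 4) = q^4 - 4*q^3 - 16*q^2 + 64*q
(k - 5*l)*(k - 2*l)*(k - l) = k^3 - 8*k^2*l + 17*k*l^2 - 10*l^3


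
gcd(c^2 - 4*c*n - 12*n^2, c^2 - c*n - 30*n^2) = c - 6*n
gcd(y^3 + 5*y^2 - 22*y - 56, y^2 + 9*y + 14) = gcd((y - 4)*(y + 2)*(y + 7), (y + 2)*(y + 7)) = y^2 + 9*y + 14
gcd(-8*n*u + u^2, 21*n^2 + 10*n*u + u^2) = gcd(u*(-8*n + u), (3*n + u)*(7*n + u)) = 1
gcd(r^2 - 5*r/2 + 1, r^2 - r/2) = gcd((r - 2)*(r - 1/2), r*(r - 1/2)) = r - 1/2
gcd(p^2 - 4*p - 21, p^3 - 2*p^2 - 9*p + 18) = p + 3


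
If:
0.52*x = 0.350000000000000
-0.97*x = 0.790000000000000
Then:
No Solution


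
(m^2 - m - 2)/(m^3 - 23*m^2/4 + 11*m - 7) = 4*(m + 1)/(4*m^2 - 15*m + 14)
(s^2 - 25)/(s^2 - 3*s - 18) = (25 - s^2)/(-s^2 + 3*s + 18)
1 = 1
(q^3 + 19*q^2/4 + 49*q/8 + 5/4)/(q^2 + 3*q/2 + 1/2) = (8*q^3 + 38*q^2 + 49*q + 10)/(4*(2*q^2 + 3*q + 1))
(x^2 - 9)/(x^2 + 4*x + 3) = (x - 3)/(x + 1)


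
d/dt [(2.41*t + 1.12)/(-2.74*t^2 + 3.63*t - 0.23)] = (6.6034*t^2 + 6.1376*t - 4.6199)/(7.5076*t^4 - 19.8924*t^3 + 14.4373*t^2 - 1.6698*t + 0.0529)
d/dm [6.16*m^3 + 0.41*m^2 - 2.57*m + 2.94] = 18.48*m^2 + 0.82*m - 2.57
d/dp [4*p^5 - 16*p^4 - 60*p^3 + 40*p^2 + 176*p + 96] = 20*p^4 - 64*p^3 - 180*p^2 + 80*p + 176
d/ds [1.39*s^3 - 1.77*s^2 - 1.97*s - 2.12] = 4.17*s^2 - 3.54*s - 1.97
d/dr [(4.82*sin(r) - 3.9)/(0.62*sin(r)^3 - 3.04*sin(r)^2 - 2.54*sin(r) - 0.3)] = (-5.9768*sin(r)^3 + 21.9068*sin(r)^2 - 23.712*sin(r) - 11.352)*cos(r)/(0.3844*sin(r)^6 - 3.7696*sin(r)^5 + 6.092*sin(r)^4 + 15.0712*sin(r)^3 + 8.2756*sin(r)^2 + 1.524*sin(r) + 0.09)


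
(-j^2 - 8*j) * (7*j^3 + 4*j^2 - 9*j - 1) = -7*j^5 - 60*j^4 - 23*j^3 + 73*j^2 + 8*j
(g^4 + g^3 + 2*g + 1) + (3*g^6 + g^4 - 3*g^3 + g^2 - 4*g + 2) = 3*g^6 + 2*g^4 - 2*g^3 + g^2 - 2*g + 3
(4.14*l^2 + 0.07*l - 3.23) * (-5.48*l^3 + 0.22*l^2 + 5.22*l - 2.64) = -22.6872*l^5 + 0.5272*l^4 + 39.3266*l^3 - 11.2748*l^2 - 17.0454*l + 8.5272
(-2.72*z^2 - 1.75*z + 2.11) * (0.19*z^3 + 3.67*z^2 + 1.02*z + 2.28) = -0.5168*z^5 - 10.3149*z^4 - 8.796*z^3 - 0.242900000000001*z^2 - 1.8378*z + 4.8108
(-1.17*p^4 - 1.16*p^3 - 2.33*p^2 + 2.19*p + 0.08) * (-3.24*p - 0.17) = 3.7908*p^5 + 3.9573*p^4 + 7.7464*p^3 - 6.6995*p^2 - 0.6315*p - 0.0136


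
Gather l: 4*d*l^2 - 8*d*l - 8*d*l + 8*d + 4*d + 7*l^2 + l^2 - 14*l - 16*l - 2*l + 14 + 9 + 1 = 12*d + l^2*(4*d + 8) + l*(-16*d - 32) + 24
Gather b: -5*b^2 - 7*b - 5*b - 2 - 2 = -5*b^2 - 12*b - 4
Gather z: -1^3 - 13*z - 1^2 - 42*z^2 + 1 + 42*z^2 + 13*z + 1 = 0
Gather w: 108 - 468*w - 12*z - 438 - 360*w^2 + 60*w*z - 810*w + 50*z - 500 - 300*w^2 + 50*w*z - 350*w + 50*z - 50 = -660*w^2 + w*(110*z - 1628) + 88*z - 880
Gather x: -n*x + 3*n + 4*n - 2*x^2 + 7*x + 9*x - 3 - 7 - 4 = 7*n - 2*x^2 + x*(16 - n) - 14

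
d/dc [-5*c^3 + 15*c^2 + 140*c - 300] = -15*c^2 + 30*c + 140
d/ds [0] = 0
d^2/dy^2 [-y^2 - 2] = -2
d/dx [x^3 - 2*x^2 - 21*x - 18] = 3*x^2 - 4*x - 21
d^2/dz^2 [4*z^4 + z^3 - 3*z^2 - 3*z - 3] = 48*z^2 + 6*z - 6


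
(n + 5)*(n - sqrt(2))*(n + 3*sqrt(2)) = n^3 + 2*sqrt(2)*n^2 + 5*n^2 - 6*n + 10*sqrt(2)*n - 30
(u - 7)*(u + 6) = u^2 - u - 42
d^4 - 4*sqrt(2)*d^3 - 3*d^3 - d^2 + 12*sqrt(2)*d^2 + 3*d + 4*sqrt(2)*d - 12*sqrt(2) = (d - 3)*(d - 1)*(d + 1)*(d - 4*sqrt(2))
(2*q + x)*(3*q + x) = 6*q^2 + 5*q*x + x^2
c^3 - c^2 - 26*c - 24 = (c - 6)*(c + 1)*(c + 4)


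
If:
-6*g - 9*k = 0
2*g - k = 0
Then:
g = 0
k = 0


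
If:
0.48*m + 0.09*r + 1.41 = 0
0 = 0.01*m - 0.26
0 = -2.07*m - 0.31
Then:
No Solution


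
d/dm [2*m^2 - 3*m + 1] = 4*m - 3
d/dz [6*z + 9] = 6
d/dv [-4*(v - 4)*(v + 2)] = 8 - 8*v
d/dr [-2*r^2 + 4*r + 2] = 4 - 4*r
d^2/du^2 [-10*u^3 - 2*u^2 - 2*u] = -60*u - 4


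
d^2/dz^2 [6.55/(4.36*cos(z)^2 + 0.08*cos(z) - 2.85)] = (-498.05152*(1 - cos(z)^2)^2 - 6.85392*cos(z)^3 - 574.62888*cos(z)^2 + 12.21444*cos(z) + 660.91596)/(4.36*cos(z)^2 + 0.08*cos(z) - 2.85)^3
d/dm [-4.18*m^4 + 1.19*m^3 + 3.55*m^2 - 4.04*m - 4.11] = -16.72*m^3 + 3.57*m^2 + 7.1*m - 4.04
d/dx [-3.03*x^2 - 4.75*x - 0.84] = -6.06*x - 4.75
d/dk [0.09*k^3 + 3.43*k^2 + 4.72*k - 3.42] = 0.27*k^2 + 6.86*k + 4.72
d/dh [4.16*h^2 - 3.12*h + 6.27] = 8.32*h - 3.12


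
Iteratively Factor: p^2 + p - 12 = (p - 3)*(p + 4)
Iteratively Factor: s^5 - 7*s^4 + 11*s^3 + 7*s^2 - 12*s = (s - 4)*(s^4 - 3*s^3 - s^2 + 3*s) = (s - 4)*(s - 3)*(s^3 - s) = (s - 4)*(s - 3)*(s + 1)*(s^2 - s) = s*(s - 4)*(s - 3)*(s + 1)*(s - 1)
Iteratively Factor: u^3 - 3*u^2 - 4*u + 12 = (u + 2)*(u^2 - 5*u + 6) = (u - 3)*(u + 2)*(u - 2)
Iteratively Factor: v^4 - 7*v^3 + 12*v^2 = (v - 3)*(v^3 - 4*v^2) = v*(v - 3)*(v^2 - 4*v) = v^2*(v - 3)*(v - 4)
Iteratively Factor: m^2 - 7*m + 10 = (m - 5)*(m - 2)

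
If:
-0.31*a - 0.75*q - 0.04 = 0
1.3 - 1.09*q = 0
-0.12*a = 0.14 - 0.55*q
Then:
No Solution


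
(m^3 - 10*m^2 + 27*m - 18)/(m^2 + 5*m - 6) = (m^2 - 9*m + 18)/(m + 6)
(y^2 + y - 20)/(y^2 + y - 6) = (y^2 + y - 20)/(y^2 + y - 6)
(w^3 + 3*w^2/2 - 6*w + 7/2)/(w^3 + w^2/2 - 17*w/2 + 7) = (w - 1)/(w - 2)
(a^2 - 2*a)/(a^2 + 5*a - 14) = a/(a + 7)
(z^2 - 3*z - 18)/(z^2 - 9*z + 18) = (z + 3)/(z - 3)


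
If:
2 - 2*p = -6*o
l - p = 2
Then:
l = p + 2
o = p/3 - 1/3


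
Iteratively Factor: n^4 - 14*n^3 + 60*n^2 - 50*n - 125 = (n - 5)*(n^3 - 9*n^2 + 15*n + 25) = (n - 5)^2*(n^2 - 4*n - 5) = (n - 5)^3*(n + 1)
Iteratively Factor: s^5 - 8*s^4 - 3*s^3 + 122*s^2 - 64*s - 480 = (s - 4)*(s^4 - 4*s^3 - 19*s^2 + 46*s + 120) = (s - 5)*(s - 4)*(s^3 + s^2 - 14*s - 24) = (s - 5)*(s - 4)*(s + 3)*(s^2 - 2*s - 8) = (s - 5)*(s - 4)^2*(s + 3)*(s + 2)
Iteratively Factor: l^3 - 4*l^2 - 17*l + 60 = (l + 4)*(l^2 - 8*l + 15) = (l - 5)*(l + 4)*(l - 3)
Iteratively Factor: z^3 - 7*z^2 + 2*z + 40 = (z - 4)*(z^2 - 3*z - 10) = (z - 4)*(z + 2)*(z - 5)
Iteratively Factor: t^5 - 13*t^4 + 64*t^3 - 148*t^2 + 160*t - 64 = (t - 2)*(t^4 - 11*t^3 + 42*t^2 - 64*t + 32) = (t - 2)*(t - 1)*(t^3 - 10*t^2 + 32*t - 32) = (t - 2)^2*(t - 1)*(t^2 - 8*t + 16) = (t - 4)*(t - 2)^2*(t - 1)*(t - 4)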